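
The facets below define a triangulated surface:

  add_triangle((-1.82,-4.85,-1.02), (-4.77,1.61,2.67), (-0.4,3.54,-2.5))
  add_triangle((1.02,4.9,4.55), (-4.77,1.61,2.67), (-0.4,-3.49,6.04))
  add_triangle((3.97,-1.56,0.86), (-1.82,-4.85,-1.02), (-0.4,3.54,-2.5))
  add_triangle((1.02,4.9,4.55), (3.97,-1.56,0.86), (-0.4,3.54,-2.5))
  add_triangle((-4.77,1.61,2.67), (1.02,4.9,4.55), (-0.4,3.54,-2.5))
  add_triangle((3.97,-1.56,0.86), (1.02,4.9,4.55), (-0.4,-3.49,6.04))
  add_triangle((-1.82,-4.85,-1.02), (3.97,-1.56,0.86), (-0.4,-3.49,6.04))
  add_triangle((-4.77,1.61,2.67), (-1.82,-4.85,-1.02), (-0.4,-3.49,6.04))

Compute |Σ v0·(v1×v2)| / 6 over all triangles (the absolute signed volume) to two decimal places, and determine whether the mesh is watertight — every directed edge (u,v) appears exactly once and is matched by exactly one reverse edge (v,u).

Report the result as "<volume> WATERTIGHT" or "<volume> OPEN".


Per-triangle v0·(v1×v2)/6:
  t1: +17.3517
  t2: +39.0064
  t3: +10.2872
  t4: +18.1542
  t5: +25.2187
  t6: +31.9353
  t7: +24.0701
  t8: +31.1412
Σ = +197.1650 → |volume| = 197.17

Directed edges: 24 total, each appears once with its reverse present → watertight.

197.17 WATERTIGHT


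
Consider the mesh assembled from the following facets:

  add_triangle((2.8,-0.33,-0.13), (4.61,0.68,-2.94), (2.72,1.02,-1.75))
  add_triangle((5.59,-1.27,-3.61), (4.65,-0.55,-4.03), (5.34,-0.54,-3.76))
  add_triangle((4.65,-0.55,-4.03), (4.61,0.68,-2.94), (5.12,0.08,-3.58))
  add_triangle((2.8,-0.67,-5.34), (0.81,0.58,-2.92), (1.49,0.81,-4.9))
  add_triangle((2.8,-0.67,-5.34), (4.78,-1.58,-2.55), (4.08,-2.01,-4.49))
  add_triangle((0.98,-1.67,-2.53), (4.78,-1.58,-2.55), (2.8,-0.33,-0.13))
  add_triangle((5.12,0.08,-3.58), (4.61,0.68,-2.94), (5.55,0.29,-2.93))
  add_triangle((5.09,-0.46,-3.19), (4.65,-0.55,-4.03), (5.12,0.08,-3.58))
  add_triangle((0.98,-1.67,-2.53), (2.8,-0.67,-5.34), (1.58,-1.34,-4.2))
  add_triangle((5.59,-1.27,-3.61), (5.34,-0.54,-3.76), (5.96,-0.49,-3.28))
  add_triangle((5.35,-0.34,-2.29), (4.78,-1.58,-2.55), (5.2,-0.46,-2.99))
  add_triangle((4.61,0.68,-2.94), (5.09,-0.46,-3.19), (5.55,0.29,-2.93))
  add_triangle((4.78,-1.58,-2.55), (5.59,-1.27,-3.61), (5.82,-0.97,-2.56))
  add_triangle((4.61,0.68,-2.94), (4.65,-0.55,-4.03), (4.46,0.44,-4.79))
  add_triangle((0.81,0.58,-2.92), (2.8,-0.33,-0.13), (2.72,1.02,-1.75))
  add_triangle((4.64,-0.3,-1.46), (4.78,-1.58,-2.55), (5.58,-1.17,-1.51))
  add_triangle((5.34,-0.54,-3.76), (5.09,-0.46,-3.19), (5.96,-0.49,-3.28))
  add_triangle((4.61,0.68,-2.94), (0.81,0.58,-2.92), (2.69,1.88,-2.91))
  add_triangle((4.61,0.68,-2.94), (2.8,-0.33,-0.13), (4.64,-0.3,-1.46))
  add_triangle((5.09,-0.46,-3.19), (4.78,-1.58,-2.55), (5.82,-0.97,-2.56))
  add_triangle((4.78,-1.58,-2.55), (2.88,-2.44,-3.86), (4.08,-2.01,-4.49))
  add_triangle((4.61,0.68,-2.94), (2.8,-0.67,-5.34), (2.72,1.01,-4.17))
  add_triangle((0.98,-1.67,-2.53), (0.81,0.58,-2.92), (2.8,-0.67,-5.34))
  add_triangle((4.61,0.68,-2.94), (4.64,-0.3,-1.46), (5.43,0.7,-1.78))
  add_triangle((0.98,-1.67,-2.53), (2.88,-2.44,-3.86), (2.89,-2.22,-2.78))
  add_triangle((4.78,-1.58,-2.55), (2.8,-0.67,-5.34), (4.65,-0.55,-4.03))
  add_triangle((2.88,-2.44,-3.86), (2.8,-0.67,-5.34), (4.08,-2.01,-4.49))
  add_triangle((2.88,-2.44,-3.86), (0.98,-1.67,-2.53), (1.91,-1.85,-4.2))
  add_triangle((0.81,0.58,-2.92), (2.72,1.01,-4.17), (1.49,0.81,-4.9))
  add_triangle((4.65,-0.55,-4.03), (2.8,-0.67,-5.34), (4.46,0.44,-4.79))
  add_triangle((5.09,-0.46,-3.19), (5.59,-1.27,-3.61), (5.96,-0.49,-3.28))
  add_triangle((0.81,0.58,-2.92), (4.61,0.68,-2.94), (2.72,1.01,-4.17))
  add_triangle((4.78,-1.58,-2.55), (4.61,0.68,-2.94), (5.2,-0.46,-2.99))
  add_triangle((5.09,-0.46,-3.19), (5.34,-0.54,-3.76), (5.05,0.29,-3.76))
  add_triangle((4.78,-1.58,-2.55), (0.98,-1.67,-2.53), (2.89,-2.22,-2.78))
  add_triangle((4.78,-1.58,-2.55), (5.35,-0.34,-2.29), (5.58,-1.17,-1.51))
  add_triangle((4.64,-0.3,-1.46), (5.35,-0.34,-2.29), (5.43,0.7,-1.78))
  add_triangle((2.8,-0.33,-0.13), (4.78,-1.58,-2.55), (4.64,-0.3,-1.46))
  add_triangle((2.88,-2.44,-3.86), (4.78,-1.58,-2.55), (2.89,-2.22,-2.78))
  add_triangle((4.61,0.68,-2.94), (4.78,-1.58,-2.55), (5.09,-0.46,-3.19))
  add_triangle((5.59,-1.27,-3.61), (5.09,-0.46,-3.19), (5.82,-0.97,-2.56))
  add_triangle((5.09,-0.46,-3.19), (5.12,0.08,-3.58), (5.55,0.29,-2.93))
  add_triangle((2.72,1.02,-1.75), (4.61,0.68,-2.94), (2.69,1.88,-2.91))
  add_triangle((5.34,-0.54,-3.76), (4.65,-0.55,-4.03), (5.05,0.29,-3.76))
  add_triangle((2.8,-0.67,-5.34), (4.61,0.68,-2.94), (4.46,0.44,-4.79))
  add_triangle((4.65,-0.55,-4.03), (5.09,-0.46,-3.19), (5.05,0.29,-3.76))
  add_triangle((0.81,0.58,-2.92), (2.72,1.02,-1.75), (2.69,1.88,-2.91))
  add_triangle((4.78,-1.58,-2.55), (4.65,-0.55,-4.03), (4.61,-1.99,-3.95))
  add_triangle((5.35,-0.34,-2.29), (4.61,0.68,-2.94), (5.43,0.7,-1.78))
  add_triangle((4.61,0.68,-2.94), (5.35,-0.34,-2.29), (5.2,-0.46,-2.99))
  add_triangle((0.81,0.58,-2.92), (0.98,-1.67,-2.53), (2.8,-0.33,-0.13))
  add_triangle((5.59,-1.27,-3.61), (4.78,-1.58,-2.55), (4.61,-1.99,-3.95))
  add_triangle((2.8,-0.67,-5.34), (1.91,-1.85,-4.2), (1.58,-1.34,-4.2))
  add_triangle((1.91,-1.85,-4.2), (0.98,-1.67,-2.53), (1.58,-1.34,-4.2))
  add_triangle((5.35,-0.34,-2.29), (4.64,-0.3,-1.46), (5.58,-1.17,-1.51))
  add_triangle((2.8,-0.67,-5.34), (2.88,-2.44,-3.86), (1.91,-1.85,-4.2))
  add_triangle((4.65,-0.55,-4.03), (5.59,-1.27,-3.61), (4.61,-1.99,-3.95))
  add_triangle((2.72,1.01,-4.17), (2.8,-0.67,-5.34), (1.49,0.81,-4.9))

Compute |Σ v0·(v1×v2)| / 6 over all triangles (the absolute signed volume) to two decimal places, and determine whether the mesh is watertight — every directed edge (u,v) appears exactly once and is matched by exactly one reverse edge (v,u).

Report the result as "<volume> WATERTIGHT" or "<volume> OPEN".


28.59 WATERTIGHT

Per-triangle v0·(v1×v2)/6:
  t1: +0.7784
  t2: +0.4972
  t3: +0.2534
  t4: +0.0053
  t5: +2.4975
  t6: +0.5101
  t7: +0.4440
  t8: +0.5546
  t9: -0.4983
  t10: +0.6076
  t11: +0.8114
  t12: -0.5442
  t13: +0.7278
  t14: +1.6694
  t15: -1.2914
  t16: -0.8961
  t17: +0.0051
  t18: +2.3163
  t19: +0.3965
  t20: -0.8912
  t21: +1.5182
  t22: +3.6890
  t23: +1.1600
  t24: -1.1566
  t25: +0.3073
  t26: +2.7091
  t27: +1.9015
  t28: +0.5257
  t29: +0.1358
  t30: +2.4273
  t31: -0.2910
  t32: -0.2625
  t33: +0.1029
  t34: +0.2907
  t35: -0.6945
  t36: +1.3661
  t37: +0.4927
  t38: +0.8587
  t39: +0.8733
  t40: +0.3652
  t41: +0.7458
  t42: +0.5017
  t43: +0.5504
  t44: +0.5531
  t45: -1.0240
  t46: -0.7720
  t47: -0.7998
  t48: -1.7476
  t49: +1.3730
  t50: +0.7747
  t51: -2.8741
  t52: +0.9193
  t53: +0.5212
  t54: +0.1892
  t55: +0.3785
  t56: +1.5167
  t57: +1.3610
  t58: +2.1492
Σ = +28.5885 → |volume| = 28.59

Directed edges: 174 total, each appears once with its reverse present → watertight.


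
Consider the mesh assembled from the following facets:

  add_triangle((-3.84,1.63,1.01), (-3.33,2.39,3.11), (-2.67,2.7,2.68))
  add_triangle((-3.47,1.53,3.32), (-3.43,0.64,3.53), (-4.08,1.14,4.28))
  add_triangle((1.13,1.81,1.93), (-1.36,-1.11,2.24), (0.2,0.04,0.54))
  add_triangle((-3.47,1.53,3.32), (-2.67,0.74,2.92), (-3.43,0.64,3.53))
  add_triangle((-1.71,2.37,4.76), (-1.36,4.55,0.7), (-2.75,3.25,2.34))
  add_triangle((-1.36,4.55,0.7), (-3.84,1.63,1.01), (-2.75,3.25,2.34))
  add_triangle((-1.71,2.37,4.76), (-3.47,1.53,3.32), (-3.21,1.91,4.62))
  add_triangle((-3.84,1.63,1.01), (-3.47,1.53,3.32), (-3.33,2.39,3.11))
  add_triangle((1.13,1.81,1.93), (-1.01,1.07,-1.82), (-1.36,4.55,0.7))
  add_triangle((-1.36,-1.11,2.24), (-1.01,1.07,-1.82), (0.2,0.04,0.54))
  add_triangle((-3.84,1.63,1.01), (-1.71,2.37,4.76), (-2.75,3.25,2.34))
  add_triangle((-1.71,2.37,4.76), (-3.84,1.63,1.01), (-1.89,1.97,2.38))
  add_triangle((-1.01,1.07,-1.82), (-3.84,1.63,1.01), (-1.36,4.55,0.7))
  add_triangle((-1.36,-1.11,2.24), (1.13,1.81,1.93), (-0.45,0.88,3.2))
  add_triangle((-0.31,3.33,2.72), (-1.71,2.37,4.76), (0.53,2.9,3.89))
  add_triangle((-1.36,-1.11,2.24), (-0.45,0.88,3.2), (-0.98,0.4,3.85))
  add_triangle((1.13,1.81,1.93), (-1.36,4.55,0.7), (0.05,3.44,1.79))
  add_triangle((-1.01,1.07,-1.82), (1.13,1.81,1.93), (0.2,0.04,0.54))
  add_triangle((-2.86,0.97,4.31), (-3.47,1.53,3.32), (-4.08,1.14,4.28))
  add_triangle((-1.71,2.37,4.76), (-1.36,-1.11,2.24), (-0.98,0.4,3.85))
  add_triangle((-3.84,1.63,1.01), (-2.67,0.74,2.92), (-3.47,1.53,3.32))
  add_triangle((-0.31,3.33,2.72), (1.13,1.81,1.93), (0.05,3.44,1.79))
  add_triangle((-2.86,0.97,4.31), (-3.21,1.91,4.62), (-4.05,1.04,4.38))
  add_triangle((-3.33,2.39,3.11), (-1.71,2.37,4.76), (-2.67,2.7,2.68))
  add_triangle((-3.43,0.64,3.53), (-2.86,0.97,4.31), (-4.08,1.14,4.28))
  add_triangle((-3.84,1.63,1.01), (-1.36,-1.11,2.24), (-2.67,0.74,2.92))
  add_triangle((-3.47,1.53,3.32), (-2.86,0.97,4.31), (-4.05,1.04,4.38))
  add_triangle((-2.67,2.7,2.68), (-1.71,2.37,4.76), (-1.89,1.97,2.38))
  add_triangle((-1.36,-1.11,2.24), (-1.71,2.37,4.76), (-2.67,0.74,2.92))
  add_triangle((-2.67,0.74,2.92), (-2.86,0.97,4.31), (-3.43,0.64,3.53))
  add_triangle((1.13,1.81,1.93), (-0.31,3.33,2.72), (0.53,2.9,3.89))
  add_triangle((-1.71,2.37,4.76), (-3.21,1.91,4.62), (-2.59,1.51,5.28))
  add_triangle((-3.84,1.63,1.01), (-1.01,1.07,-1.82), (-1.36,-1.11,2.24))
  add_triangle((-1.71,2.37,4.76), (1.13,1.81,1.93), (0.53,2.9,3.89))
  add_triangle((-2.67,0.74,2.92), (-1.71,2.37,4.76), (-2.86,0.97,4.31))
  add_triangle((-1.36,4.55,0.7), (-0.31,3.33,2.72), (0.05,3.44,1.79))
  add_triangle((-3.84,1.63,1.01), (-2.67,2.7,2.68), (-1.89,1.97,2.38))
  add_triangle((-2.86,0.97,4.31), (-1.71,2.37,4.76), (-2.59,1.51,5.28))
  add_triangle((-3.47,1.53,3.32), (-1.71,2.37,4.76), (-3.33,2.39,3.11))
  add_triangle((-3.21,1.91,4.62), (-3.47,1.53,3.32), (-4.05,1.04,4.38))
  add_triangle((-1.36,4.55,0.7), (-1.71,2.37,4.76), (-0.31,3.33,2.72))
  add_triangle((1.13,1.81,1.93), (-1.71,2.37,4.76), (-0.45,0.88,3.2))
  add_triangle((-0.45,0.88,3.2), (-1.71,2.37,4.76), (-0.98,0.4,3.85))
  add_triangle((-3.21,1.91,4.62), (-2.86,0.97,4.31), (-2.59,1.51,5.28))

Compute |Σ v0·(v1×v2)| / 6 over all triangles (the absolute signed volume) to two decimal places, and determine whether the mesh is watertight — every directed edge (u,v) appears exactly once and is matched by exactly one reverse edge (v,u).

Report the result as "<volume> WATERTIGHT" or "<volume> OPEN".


45.98 WATERTIGHT

Per-triangle v0·(v1×v2)/6:
  t1: +1.0041
  t2: +0.0953
  t3: +0.2808
  t4: -0.1216
  t5: +4.5307
  t6: +3.6542
  t7: +0.5538
  t8: +1.4229
  t9: +1.6505
  t10: -0.2760
  t11: +4.0440
  t12: -1.2400
  t13: +5.4433
  t14: +0.5771
  t15: +2.5113
  t16: +0.0366
  t17: +0.2472
  t18: -0.0954
  t19: +0.5364
  t20: +1.3799
  t21: +0.6870
  t22: +0.8278
  t23: +0.7092
  t24: +1.2575
  t25: +0.2757
  t26: +1.9210
  t27: -0.5937
  t28: -0.0581
  t29: +2.5472
  t30: -0.1460
  t31: +0.8958
  t32: +1.1615
  t33: +1.4797
  t34: +0.0949
  t35: -0.7694
  t36: +1.1499
  t37: -0.4098
  t38: -0.5176
  t39: +1.7363
  t40: +0.8124
  t41: +3.9612
  t42: +1.5030
  t43: +0.6138
  t44: +0.6045
Σ = +45.9790 → |volume| = 45.98

Directed edges: 132 total, each appears once with its reverse present → watertight.


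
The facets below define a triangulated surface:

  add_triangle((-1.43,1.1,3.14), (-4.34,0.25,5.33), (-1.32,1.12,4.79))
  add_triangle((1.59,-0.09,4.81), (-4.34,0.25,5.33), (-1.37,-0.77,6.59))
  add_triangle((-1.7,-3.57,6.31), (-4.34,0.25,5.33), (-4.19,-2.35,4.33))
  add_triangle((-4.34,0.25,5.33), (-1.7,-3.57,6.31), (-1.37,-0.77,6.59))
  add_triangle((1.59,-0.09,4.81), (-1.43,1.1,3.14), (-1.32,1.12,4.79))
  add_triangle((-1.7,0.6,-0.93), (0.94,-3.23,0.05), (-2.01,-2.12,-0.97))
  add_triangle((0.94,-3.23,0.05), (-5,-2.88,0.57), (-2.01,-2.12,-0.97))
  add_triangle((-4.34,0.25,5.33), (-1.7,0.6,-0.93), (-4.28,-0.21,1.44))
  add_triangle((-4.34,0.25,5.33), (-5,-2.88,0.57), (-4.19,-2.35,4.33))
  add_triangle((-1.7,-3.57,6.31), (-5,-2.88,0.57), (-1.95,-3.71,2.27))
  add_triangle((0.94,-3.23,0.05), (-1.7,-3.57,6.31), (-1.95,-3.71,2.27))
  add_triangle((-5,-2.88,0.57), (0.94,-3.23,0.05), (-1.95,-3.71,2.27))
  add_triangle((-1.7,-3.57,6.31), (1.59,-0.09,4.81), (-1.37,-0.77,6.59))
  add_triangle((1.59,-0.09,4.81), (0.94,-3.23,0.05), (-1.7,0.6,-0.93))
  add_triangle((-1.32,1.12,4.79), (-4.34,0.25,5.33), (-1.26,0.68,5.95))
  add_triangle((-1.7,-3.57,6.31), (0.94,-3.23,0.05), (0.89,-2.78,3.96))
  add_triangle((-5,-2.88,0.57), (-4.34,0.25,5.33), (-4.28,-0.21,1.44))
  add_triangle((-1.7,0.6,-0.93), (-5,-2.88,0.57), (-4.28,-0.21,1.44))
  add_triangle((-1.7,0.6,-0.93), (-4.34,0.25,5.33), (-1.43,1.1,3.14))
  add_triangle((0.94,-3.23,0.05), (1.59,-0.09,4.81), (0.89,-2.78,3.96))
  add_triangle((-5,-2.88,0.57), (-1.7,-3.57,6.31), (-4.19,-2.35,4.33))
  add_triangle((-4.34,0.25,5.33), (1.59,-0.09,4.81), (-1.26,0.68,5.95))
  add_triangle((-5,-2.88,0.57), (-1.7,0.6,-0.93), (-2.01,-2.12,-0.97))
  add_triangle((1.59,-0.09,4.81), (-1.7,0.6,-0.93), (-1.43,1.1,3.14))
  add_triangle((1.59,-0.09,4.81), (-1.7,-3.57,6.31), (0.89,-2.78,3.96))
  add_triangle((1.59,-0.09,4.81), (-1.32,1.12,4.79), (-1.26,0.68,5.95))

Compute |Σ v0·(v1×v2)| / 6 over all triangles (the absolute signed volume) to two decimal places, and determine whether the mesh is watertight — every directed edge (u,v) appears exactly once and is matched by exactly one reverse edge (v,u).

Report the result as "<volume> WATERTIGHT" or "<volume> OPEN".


Per-triangle v0·(v1×v2)/6:
  t1: +1.2876
  t2: +4.1583
  t3: +10.0786
  t4: +10.4276
  t5: +0.3038
  t6: +0.4786
  t7: +3.8948
  t8: +2.3825
  t9: +8.5721
  t10: +8.7635
  t11: +6.9390
  t12: +6.0969
  t13: +7.8568
  t14: -3.1736
  t15: +1.9322
  t16: +6.0480
  t17: +6.9056
  t18: +3.3650
  t19: +2.7239
  t20: +3.0879
  t21: +8.6405
  t22: +2.9662
  t23: +2.4792
  t24: -0.1410
  t25: +7.0528
  t26: +1.2873
Σ = +114.4143 → |volume| = 114.41

Directed edges: 78 total, each appears once with its reverse present → watertight.

114.41 WATERTIGHT


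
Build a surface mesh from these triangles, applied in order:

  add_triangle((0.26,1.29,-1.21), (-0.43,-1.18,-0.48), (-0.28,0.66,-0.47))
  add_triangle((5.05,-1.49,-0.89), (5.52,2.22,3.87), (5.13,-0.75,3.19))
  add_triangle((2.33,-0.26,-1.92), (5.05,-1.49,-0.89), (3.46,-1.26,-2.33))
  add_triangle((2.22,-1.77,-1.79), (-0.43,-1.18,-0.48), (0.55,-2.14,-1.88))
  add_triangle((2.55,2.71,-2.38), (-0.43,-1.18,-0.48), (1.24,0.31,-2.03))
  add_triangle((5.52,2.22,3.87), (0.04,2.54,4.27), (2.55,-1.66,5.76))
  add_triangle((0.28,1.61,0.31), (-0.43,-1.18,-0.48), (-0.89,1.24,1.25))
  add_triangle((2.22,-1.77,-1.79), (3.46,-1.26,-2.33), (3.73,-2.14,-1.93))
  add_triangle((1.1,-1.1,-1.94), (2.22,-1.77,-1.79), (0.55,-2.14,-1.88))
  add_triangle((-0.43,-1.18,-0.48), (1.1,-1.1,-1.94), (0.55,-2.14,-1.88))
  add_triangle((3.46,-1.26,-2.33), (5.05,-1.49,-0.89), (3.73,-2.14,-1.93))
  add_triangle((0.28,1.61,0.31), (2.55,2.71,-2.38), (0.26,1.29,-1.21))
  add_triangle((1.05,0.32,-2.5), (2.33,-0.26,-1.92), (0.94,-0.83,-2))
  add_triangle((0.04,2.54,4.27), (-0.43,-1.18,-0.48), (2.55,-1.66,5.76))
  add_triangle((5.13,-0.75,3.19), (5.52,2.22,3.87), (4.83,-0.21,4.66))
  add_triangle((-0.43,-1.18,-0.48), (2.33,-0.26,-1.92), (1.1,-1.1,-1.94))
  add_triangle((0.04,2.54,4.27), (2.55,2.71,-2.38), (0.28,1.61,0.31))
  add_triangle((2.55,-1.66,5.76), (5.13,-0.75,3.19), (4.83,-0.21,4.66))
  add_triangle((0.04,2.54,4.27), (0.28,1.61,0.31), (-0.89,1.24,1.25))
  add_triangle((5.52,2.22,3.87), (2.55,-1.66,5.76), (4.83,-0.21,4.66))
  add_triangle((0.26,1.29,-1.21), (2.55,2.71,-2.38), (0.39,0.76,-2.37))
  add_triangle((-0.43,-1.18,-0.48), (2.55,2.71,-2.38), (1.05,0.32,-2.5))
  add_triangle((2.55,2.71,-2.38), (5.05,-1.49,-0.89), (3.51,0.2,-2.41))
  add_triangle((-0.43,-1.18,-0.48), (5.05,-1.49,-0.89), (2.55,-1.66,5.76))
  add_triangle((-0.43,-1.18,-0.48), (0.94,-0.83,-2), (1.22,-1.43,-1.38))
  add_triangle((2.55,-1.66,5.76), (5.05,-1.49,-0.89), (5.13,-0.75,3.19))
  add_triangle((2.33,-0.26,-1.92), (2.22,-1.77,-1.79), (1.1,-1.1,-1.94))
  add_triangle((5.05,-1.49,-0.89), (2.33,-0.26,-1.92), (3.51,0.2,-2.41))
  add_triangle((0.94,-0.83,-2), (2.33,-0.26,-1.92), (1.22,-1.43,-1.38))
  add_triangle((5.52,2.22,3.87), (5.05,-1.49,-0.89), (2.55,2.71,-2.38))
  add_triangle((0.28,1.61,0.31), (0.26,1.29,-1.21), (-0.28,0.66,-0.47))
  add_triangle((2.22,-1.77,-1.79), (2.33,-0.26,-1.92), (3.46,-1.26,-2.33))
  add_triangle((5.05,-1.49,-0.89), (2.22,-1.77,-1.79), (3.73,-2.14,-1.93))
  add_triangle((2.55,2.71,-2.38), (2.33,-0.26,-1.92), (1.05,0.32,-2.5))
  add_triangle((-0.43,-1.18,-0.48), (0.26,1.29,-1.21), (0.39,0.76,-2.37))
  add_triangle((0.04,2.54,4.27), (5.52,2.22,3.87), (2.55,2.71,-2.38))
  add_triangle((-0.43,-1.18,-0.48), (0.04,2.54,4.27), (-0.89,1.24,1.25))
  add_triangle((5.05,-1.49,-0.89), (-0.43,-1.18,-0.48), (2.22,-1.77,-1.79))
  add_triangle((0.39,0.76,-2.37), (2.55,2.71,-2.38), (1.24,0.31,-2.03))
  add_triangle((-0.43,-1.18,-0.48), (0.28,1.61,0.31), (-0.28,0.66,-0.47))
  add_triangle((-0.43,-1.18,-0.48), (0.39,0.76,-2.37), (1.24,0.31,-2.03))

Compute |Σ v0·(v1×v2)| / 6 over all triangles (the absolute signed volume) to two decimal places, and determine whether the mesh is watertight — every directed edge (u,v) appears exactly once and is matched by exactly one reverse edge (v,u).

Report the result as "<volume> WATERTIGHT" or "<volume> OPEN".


116.12 OPEN

Per-triangle v0·(v1×v2)/6:
  t1: +0.1471
  t2: +10.1495
  t3: +0.9227
  t4: +0.2890
  t5: -0.1093
  t6: +19.7041
  t7: +0.1360
  t8: +0.4556
  t9: +0.5444
  t10: +0.0924
  t11: +1.2489
  t12: +0.7857
  t13: +0.6684
  t14: +3.1291
  t15: +4.1017
  t16: -0.1762
  t17: +1.7961
  t18: +3.5939
  t19: +1.0127
  t20: +4.7191
  t21: +0.7222
  t22: -0.1690
  t23: +3.2127
  t24: +7.2546
  t25: +0.3742
  t26: +7.1183
  t27: +0.6259
  t28: +0.9252
  t29: +0.5102
  t30: +20.3666
  t31: +0.1602
  t32: +0.2947
  t33: -0.0294
  t34: +1.8537
  t35: +0.1493
  t36: +16.2513
  t37: +0.7243
  t38: +1.0170
  t39: +0.9874
  t40: +0.0092
  t41: +0.5459
Σ = +116.1153 → |volume| = 116.12

Directed edges: 123 total; 9 unmatched, e.g. (0.94,-0.83,-2)→(1.05,0.32,-2.5) → open.


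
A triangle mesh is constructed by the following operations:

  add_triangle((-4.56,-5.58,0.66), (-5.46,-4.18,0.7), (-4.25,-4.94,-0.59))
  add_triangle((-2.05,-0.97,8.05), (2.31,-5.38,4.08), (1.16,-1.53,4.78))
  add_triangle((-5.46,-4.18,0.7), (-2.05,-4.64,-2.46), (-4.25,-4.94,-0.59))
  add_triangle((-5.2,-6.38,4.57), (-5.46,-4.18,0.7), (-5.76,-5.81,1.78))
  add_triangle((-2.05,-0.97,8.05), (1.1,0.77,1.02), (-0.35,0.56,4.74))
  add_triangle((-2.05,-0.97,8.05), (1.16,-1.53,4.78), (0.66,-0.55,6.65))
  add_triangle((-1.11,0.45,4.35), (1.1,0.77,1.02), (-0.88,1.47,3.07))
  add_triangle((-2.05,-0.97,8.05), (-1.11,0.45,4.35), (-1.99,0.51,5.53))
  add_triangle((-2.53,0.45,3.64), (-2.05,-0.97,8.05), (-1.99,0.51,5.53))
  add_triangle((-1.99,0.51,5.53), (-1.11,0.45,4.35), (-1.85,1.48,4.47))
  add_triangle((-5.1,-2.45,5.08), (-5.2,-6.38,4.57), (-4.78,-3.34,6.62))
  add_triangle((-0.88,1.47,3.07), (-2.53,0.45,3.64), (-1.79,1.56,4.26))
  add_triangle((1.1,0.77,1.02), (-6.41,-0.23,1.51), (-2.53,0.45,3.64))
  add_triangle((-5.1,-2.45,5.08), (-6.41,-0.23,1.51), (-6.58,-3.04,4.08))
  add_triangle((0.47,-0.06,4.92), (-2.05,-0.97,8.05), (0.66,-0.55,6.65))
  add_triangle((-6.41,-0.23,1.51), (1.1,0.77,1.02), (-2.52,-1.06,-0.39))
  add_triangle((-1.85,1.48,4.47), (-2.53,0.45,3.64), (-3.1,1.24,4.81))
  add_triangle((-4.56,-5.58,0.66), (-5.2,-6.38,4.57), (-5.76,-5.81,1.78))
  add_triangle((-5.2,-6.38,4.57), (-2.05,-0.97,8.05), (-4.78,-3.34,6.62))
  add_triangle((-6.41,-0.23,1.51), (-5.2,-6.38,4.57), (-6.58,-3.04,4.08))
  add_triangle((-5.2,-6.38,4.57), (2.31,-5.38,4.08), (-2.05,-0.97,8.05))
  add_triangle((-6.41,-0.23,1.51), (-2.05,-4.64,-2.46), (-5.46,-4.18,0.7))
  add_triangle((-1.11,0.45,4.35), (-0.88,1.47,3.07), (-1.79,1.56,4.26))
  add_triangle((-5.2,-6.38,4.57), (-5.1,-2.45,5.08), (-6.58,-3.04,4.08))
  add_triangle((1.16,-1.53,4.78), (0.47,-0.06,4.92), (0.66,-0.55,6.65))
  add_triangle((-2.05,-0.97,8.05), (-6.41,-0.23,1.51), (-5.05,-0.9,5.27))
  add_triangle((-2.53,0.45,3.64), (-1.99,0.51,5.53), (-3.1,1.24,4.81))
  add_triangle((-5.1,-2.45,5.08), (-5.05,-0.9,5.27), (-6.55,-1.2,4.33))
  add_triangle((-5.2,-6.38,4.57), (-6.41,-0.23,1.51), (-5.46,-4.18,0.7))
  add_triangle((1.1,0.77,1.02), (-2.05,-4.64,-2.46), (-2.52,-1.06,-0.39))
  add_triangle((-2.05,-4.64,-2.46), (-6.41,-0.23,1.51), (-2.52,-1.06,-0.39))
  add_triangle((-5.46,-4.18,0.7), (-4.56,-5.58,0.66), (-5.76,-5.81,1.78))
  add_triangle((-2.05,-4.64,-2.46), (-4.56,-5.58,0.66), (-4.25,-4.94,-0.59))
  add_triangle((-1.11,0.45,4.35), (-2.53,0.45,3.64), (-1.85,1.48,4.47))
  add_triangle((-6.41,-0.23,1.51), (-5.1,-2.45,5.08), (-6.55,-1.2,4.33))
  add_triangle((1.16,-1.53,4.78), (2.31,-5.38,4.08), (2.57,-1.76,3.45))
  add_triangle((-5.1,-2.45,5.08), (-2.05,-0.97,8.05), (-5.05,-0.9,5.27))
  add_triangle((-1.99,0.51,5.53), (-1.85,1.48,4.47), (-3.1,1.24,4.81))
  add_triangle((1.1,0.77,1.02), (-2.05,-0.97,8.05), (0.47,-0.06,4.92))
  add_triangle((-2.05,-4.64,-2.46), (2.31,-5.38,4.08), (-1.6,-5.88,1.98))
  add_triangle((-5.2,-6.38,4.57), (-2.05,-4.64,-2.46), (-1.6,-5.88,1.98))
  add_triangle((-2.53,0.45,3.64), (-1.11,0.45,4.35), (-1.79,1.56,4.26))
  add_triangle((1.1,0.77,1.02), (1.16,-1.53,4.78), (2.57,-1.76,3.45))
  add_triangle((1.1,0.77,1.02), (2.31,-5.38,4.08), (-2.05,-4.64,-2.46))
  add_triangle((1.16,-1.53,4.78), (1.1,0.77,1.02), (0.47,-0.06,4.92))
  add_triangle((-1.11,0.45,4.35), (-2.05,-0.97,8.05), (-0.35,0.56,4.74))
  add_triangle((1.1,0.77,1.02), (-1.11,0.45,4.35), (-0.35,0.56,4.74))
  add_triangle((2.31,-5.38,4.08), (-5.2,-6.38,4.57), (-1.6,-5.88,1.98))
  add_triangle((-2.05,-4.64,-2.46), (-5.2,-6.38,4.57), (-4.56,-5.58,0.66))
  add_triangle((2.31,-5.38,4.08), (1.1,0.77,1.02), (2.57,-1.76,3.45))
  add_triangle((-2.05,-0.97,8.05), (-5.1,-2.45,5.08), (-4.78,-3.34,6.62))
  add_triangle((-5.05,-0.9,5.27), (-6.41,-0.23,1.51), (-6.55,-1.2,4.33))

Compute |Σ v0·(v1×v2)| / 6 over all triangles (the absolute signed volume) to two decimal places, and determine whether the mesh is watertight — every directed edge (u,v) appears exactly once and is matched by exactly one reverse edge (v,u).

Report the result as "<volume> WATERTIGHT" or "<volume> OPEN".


245.34 OPEN

Per-triangle v0·(v1×v2)/6:
  t1: +2.2731
  t2: +11.3048
  t3: +1.0073
  t4: +2.7002
  t5: +1.0368
  t6: +3.8139
  t7: +1.1831
  t8: +0.7568
  t9: +1.8365
  t10: +0.4590
  t11: +6.6741
  t12: -0.0114
  t13: +1.6367
  t14: +5.4910
  t15: +1.1016
  t16: -0.5573
  t17: -0.3553
  t18: +3.6050
  t19: +10.4322
  t20: +6.7197
  t21: +52.6644
  t22: +9.6662
  t23: +0.5089
  t24: +8.2267
  t25: +0.2406
  t26: +1.9031
  t27: +0.7514
  t28: +3.2430
  t29: +18.1163
  t30: -1.0717
  t31: +1.7503
  t32: +1.8839
  t33: +2.4983
  t34: -1.1435
  t35: +2.7514
  t36: +4.9345
  t37: +7.7899
  t38: +1.1701
  t39: +1.0919
  t40: +13.1265
  t41: +15.5236
  t42: +1.2619
  t43: +1.9589
  t44: +1.8559
  t45: +1.6612
  t46: +1.1236
  t47: +0.3454
  t48: +16.6567
  t49: +6.2190
  t50: +0.1041
  t51: +5.3535
  t52: +2.0663
Σ = +245.3403 → |volume| = 245.34

Directed edges: 156 total; 6 unmatched, e.g. (1.1,0.77,1.02)→(-0.88,1.47,3.07) → open.


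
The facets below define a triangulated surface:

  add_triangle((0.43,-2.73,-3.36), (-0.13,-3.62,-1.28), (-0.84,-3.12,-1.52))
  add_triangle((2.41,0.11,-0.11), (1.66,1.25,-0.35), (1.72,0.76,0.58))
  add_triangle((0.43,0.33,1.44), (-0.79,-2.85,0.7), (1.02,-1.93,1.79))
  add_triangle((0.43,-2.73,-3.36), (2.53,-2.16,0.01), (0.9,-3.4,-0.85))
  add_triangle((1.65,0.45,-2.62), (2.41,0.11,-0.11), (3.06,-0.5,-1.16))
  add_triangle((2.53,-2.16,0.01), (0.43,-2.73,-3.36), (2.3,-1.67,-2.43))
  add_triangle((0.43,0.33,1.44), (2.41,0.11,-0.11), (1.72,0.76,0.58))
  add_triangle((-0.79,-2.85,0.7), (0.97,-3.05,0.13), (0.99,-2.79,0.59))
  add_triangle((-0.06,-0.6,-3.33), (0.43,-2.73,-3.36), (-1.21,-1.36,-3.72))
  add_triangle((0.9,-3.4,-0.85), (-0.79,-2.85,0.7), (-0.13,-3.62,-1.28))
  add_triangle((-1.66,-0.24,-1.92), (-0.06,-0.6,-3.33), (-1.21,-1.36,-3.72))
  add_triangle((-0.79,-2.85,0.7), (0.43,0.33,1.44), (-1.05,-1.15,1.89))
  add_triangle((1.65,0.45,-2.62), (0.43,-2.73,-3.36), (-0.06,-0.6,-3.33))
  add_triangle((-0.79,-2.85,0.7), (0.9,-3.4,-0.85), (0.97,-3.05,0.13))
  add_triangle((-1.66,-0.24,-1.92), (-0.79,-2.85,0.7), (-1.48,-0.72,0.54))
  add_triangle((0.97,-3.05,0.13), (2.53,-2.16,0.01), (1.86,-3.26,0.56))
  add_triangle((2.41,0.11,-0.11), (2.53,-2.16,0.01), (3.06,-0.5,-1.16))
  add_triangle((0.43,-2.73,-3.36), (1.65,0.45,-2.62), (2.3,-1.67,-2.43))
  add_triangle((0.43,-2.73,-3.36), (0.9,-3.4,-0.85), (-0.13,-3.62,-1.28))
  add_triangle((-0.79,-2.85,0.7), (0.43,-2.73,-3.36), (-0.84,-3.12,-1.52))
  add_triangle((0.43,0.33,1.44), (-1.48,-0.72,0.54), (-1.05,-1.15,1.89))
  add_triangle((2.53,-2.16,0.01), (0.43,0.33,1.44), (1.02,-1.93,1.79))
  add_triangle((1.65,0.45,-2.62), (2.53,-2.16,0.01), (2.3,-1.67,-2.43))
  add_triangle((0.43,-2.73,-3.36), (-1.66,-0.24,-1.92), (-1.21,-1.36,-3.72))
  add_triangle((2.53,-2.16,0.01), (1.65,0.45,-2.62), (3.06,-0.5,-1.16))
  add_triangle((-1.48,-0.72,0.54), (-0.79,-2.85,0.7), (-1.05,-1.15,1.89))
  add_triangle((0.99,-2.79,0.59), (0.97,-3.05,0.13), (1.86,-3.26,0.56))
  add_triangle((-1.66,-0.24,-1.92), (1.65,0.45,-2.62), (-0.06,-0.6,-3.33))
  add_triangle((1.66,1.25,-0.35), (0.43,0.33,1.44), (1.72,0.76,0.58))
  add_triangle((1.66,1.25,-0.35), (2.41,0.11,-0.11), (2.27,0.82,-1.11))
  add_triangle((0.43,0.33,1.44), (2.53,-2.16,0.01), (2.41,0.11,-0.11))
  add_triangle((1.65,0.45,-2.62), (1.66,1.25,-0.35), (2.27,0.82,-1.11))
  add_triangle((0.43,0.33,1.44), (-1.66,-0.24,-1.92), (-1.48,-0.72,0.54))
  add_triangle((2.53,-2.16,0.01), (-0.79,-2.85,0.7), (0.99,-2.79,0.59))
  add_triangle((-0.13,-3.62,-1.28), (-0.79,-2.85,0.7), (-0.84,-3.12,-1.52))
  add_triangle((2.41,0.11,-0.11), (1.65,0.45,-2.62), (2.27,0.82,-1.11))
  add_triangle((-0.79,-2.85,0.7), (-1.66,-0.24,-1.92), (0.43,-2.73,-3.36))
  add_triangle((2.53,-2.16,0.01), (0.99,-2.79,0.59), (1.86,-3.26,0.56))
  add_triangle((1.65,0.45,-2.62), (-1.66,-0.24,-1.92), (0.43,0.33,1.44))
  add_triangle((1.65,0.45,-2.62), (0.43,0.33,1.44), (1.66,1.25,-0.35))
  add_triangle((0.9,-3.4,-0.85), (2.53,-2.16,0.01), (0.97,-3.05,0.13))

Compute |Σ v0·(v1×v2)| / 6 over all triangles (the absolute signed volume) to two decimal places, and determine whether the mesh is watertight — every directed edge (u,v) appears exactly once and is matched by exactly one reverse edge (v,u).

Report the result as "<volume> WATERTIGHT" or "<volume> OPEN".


Per-triangle v0·(v1×v2)/6:
  t1: +1.1845
  t2: +0.3857
  t3: +0.9119
  t4: +2.8799
  t5: +0.8074
  t6: +2.8464
  t7: +0.3175
  t8: +0.4364
  t9: +1.5355
  t10: +1.1992
  t11: +0.6894
  t12: +0.7868
  t13: +2.2523
  t14: +0.9113
  t15: +1.4785
  t16: +0.4288
  t17: +0.9648
  t18: +2.6482
  t19: +1.5889
  t20: -1.2412
  t21: +0.2967
  t22: +1.1674
  t23: +1.5864
  t24: +0.5279
  t25: +1.4210
  t26: +0.8516
  t27: +0.1752
  t28: +0.9316
  t29: +0.2283
  t30: +0.3958
  t31: +1.3497
  t32: +0.4206
  t33: +0.2988
  t34: -0.2944
  t35: +0.9230
  t36: +0.5808
  t37: +4.1662
  t38: -0.0400
  t39: +0.3907
  t40: -0.3317
  t41: +0.9397
Σ = +38.9973 → |volume| = 39.00

Directed edges: 123 total; 3 unmatched, e.g. (-0.79,-2.85,0.7)→(1.02,-1.93,1.79) → open.

39.00 OPEN


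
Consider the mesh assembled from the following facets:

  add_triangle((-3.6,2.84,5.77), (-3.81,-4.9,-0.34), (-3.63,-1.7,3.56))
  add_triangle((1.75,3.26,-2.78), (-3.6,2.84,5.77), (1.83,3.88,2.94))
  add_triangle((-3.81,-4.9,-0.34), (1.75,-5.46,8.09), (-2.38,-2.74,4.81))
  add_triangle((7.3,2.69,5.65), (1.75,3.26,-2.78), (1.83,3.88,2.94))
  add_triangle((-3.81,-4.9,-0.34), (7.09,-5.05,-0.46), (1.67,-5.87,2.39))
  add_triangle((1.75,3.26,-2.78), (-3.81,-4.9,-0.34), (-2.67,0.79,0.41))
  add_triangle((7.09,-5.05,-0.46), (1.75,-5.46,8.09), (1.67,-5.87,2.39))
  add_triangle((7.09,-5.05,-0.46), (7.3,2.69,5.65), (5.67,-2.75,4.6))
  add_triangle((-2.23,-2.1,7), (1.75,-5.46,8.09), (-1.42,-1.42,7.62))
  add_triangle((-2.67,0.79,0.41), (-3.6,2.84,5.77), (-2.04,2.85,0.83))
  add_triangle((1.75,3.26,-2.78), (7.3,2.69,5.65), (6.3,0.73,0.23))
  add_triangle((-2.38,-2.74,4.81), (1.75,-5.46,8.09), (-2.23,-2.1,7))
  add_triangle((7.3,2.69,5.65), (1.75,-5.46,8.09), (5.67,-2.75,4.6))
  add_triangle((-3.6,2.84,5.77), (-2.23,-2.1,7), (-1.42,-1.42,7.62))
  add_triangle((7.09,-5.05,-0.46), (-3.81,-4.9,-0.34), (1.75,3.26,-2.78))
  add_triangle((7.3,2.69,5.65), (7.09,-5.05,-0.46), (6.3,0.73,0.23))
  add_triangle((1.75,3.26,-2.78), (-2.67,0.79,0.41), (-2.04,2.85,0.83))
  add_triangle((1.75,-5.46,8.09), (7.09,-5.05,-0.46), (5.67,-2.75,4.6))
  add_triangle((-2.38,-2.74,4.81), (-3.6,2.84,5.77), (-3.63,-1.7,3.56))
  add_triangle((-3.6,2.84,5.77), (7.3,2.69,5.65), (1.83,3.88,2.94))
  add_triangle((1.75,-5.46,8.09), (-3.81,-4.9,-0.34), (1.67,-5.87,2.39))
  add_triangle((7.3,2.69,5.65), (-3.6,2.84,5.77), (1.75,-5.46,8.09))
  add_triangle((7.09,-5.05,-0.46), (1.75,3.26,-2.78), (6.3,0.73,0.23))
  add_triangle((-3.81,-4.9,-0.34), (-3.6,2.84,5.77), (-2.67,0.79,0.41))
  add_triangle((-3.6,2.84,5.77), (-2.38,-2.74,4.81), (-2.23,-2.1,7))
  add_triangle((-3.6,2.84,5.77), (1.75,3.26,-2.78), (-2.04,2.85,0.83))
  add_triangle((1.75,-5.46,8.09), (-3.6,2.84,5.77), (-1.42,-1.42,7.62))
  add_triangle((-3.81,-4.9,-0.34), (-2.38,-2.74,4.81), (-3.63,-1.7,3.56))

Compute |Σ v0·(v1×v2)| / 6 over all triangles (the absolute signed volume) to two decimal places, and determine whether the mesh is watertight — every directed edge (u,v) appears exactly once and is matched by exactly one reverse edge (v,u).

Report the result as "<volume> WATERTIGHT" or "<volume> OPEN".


Per-triangle v0·(v1×v2)/6:
  t1: +6.9410
  t2: +16.2732
  t3: +26.2076
  t4: +20.9731
  t5: +25.7251
  t6: +8.2907
  t7: +32.9329
  t8: +36.9905
  t9: +7.9370
  t10: +4.8072
  t11: +22.7882
  t12: +9.5473
  t13: +38.0866
  t14: +7.1530
  t15: +27.1168
  t16: +31.7979
  t17: +3.3791
  t18: +37.2262
  t19: +8.9817
  t20: +25.6476
  t21: +29.4210
  t22: +97.6974
  t23: +19.8404
  t24: +13.2627
  t25: +7.1865
  t26: +6.8114
  t27: +3.5248
  t28: +8.6758
Σ = +585.2227 → |volume| = 585.22

Directed edges: 84 total, each appears once with its reverse present → watertight.

585.22 WATERTIGHT


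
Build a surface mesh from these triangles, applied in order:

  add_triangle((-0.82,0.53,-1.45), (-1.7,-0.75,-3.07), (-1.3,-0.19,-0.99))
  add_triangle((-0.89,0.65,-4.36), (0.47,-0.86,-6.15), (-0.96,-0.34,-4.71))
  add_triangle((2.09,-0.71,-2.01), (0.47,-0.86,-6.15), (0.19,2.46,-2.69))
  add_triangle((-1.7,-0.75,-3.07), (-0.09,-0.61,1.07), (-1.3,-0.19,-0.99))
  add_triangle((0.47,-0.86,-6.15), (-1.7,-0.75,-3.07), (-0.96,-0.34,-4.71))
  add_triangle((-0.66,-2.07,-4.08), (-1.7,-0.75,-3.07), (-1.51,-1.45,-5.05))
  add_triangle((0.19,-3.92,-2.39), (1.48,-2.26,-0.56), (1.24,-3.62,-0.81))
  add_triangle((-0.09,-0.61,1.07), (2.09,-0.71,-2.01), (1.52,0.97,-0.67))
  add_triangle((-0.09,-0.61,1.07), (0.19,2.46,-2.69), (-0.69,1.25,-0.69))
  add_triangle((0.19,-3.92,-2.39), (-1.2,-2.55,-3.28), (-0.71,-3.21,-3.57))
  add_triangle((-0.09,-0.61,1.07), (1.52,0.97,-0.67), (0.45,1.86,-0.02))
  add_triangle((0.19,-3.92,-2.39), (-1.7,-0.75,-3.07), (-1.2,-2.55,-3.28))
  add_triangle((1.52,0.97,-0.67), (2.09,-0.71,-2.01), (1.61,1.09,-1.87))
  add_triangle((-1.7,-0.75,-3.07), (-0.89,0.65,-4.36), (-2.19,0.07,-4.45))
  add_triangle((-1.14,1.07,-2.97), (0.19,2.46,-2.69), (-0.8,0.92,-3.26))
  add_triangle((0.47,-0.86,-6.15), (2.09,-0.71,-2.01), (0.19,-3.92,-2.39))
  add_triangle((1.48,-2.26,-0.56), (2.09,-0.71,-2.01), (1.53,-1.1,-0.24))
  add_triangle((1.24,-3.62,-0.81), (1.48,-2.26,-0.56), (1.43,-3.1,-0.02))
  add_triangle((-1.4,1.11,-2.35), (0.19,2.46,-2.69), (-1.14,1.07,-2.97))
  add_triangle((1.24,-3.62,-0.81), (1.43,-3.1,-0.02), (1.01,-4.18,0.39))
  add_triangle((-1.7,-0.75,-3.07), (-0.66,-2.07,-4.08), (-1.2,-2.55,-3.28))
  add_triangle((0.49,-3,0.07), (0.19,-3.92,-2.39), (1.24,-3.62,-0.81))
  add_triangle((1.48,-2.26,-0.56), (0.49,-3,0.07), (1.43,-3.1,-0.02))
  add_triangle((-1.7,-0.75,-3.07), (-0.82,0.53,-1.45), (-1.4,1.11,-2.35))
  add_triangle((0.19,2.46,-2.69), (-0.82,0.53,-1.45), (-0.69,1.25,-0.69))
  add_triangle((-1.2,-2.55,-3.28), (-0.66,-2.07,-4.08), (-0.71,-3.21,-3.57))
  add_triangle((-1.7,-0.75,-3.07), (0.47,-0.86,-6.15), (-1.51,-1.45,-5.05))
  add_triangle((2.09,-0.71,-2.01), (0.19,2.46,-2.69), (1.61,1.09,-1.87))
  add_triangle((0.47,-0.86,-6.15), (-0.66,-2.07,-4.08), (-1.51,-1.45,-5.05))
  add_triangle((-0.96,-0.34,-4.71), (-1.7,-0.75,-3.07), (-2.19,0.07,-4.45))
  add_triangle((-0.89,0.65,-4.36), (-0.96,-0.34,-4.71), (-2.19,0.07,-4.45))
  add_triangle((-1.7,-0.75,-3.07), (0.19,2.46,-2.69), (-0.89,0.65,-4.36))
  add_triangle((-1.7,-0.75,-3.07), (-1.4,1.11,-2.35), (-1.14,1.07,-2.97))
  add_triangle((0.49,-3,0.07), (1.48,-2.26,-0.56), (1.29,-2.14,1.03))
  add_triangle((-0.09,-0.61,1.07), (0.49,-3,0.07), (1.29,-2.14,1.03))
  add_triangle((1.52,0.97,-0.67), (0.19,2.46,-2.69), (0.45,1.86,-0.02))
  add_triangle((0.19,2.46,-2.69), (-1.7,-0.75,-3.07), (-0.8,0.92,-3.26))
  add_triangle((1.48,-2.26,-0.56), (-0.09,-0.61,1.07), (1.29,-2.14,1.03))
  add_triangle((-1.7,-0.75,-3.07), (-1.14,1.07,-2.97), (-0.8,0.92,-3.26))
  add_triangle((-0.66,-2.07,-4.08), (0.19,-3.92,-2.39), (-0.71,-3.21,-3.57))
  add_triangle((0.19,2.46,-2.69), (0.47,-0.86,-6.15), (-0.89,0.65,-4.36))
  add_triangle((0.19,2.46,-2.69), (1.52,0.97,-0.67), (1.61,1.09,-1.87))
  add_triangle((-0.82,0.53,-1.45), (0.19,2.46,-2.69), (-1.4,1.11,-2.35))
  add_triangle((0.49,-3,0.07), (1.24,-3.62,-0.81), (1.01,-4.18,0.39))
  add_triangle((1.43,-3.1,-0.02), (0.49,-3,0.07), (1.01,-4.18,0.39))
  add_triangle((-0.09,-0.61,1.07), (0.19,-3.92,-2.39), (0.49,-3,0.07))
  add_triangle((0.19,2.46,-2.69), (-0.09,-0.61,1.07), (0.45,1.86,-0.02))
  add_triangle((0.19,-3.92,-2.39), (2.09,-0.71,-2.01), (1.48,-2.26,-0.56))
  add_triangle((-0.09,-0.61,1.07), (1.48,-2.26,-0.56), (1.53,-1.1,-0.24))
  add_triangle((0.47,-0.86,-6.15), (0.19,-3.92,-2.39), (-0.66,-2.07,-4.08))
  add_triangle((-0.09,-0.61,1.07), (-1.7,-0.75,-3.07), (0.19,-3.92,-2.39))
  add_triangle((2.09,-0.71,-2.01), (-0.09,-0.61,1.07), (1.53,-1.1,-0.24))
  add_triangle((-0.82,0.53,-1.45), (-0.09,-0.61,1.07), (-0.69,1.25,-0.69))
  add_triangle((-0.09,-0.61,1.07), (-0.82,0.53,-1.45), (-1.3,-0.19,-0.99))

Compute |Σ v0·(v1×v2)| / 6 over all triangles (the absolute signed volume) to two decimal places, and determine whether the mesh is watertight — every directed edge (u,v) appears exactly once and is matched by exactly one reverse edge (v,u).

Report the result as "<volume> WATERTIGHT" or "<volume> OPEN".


47.73 WATERTIGHT

Per-triangle v0·(v1×v2)/6:
  t1: +0.3397
  t2: +1.3048
  t3: +5.6224
  t4: +0.3533
  t5: +1.0657
  t6: +0.5294
  t7: +0.6821
  t8: +0.6859
  t9: +0.1180
  t10: +0.4191
  t11: +0.4355
  t12: -0.3022
  t13: +0.6180
  t14: -0.6619
  t15: +0.4871
  t16: +7.1138
  t17: +0.5793
  t18: +0.2989
  t19: +0.5269
  t20: +0.4658
  t21: +1.0925
  t22: +1.0063
  t23: -0.2317
  t24: -0.0299
  t25: +0.5196
  t26: +0.5569
  t27: +0.8518
  t28: +1.1468
  t29: +2.1730
  t30: +0.8621
  t31: +0.9712
  t32: +0.9573
  t33: +0.5255
  t34: +0.8325
  t35: +0.5894
  t36: +1.1441
  t37: -0.1282
  t38: -0.2364
  t39: +0.4803
  t40: +0.7924
  t41: +3.5358
  t42: +0.6462
  t43: -0.1292
  t44: +0.2412
  t45: -0.1502
  t46: +0.4730
  t47: +0.0860
  t48: +2.5105
  t49: +0.3784
  t50: +3.5831
  t51: +1.8398
  t52: -0.0760
  t53: +0.1835
  t54: +0.0536
Σ = +47.7329 → |volume| = 47.73

Directed edges: 162 total, each appears once with its reverse present → watertight.


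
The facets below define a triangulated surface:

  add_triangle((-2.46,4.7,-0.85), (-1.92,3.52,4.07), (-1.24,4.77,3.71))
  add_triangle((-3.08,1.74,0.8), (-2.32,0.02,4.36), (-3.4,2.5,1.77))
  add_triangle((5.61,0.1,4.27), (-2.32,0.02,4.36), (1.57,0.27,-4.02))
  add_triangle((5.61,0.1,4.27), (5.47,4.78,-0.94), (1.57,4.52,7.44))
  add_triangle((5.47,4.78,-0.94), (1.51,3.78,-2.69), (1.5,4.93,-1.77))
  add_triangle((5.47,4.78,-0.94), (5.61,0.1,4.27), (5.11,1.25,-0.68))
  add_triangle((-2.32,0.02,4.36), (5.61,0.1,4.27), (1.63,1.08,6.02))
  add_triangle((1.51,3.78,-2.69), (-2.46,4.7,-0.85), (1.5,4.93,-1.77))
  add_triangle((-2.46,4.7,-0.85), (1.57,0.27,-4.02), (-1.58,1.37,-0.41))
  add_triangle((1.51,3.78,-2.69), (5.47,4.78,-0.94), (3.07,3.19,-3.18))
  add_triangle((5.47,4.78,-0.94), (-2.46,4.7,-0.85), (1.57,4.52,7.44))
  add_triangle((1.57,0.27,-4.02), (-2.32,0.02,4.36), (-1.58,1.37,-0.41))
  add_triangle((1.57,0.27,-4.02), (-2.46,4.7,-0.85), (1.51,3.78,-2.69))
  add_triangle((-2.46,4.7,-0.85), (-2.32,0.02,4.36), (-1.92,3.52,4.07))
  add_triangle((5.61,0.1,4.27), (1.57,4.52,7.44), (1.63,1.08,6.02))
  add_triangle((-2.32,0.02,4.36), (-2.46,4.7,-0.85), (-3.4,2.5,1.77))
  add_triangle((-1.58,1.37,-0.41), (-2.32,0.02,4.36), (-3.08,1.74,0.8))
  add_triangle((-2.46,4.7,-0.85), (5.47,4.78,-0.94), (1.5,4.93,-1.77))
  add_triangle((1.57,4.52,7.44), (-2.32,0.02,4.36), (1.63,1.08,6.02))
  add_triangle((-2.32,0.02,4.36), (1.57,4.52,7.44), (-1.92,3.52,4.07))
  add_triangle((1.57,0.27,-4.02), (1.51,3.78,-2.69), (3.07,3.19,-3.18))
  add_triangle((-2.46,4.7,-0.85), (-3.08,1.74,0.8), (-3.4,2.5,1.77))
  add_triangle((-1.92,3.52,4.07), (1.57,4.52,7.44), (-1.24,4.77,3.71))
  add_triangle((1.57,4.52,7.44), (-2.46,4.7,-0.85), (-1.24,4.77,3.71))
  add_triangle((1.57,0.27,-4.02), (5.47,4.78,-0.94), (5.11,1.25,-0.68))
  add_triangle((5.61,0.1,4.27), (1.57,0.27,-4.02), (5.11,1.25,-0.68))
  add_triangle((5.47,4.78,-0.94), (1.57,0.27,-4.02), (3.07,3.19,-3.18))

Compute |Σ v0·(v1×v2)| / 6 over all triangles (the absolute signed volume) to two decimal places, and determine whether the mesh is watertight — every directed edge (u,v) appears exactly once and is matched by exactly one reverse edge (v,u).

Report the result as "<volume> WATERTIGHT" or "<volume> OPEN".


243.08 OPEN

Per-triangle v0·(v1×v2)/6:
  t1: +4.9110
  t2: +1.7048
  t3: -1.6853
  t4: +48.7761
  t5: +4.6274
  t6: +14.4756
  t7: +5.7453
  t8: +4.0126
  t9: +2.9019
  t10: +4.8258
  t11: +51.7976
  t12: +0.1904
  t13: +8.1621
  t14: +8.2496
  t15: +13.9368
  t16: +3.1289
  t17: -0.3773
  t18: +5.2439
  t19: +11.5271
  t20: +13.2663
  t21: +3.4923
  t22: +1.9498
  t23: +6.0427
  t24: +5.9693
  t25: +11.1923
  t26: +4.6169
  t27: +4.3990
Σ = +243.0828 → |volume| = 243.08

Directed edges: 81 total; 3 unmatched, e.g. (-1.58,1.37,-0.41)→(-2.46,4.7,-0.85) → open.


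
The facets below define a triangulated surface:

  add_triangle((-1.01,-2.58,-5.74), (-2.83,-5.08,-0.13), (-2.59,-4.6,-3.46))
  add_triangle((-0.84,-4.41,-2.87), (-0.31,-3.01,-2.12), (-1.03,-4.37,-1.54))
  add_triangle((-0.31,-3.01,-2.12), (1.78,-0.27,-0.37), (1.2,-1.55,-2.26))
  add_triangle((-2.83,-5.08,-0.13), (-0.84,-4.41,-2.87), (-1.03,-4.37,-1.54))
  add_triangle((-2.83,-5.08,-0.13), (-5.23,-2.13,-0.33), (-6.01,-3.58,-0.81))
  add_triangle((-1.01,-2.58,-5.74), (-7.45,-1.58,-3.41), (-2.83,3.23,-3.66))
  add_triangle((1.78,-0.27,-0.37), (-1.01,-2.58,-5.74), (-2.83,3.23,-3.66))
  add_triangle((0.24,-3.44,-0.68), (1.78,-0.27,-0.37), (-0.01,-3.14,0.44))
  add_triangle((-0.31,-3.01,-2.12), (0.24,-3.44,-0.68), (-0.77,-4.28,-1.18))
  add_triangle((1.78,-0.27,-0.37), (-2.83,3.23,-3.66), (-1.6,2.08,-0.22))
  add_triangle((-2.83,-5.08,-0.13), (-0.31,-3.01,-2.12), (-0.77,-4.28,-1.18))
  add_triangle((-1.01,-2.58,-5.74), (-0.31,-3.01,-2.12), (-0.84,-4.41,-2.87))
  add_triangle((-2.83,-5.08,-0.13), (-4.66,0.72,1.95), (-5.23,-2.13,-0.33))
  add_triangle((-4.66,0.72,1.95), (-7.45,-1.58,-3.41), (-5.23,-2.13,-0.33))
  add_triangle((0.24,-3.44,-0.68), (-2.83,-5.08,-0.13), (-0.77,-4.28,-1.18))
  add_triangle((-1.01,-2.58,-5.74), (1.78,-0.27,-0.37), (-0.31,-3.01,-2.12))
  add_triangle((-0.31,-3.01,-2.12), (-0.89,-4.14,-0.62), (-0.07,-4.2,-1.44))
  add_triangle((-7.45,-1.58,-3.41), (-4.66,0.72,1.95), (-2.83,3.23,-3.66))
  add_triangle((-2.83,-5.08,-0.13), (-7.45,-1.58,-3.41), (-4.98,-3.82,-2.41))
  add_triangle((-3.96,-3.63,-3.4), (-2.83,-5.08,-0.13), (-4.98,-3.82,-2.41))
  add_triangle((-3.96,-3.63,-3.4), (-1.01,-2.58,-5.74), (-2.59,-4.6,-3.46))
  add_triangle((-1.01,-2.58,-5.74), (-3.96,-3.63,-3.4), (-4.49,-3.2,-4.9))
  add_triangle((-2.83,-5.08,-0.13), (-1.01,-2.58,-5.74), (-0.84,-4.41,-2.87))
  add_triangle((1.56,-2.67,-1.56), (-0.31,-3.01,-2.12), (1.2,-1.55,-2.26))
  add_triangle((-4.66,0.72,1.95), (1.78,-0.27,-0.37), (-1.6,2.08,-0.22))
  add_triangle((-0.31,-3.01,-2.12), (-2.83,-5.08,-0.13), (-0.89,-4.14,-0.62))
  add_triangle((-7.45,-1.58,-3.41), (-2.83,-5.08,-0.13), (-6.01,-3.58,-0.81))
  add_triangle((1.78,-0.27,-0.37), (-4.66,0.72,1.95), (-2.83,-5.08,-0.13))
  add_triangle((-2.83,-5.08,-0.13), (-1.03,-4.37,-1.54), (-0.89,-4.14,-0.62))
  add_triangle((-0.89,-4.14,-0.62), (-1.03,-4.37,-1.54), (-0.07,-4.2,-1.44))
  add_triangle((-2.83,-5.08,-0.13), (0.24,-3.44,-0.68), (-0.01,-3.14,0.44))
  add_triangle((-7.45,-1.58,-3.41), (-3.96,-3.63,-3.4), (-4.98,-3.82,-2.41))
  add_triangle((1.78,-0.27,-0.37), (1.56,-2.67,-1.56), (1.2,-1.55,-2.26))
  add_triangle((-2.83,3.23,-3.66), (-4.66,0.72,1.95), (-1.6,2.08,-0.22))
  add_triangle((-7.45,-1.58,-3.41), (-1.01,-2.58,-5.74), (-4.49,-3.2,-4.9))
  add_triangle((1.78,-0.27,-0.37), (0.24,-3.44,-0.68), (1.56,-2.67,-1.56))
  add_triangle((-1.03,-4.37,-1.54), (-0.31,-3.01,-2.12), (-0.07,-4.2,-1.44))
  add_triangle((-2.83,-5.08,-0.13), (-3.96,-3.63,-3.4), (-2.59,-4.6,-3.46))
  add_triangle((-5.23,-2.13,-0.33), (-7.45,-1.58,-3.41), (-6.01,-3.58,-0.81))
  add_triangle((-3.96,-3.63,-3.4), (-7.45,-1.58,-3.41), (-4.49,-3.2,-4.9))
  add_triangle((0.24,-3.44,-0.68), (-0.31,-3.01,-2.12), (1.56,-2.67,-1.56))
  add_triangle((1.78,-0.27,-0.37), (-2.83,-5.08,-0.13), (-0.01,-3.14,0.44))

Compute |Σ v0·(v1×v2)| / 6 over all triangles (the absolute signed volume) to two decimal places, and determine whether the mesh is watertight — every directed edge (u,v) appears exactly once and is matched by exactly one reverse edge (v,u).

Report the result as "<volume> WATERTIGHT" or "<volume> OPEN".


167.12 WATERTIGHT

Per-triangle v0·(v1×v2)/6:
  t1: +1.3408
  t2: +0.2290
  t3: -0.9369
  t4: +1.3236
  t5: +1.5227
  t6: +32.0461
  t7: +8.3884
  t8: +1.0294
  t9: +0.8348
  t10: +1.8565
  t11: +1.5535
  t12: +0.8474
  t13: +7.7931
  t14: +9.5530
  t15: +1.1453
  t16: +3.6249
  t17: -0.7707
  t18: +24.4336
  t19: +4.7254
  t20: +4.1919
  t21: +5.8087
  t22: +4.0862
  t23: +6.7694
  t24: +1.2941
  t25: +0.5371
  t26: -1.8550
  t27: +7.4602
  t28: +1.6011
  t29: +1.1013
  t30: +0.5596
  t31: +1.8217
  t32: +4.9954
  t33: +0.9499
  t34: +4.9662
  t35: +6.3731
  t36: +0.7929
  t37: +0.7214
  t38: +5.4068
  t39: +3.4478
  t40: +5.4253
  t41: +1.5088
  t42: -1.3852
Σ = +167.1186 → |volume| = 167.12

Directed edges: 126 total, each appears once with its reverse present → watertight.
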